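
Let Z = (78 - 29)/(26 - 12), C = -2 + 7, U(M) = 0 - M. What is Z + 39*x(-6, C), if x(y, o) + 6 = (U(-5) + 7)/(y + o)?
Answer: -1397/2 ≈ -698.50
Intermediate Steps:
U(M) = -M
C = 5
x(y, o) = -6 + 12/(o + y) (x(y, o) = -6 + (-1*(-5) + 7)/(y + o) = -6 + (5 + 7)/(o + y) = -6 + 12/(o + y))
Z = 7/2 (Z = 49/14 = 49*(1/14) = 7/2 ≈ 3.5000)
Z + 39*x(-6, C) = 7/2 + 39*(6*(2 - 1*5 - 1*(-6))/(5 - 6)) = 7/2 + 39*(6*(2 - 5 + 6)/(-1)) = 7/2 + 39*(6*(-1)*3) = 7/2 + 39*(-18) = 7/2 - 702 = -1397/2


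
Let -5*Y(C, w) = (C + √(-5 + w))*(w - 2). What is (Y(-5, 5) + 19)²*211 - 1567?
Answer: 100557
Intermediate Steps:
Y(C, w) = -(-2 + w)*(C + √(-5 + w))/5 (Y(C, w) = -(C + √(-5 + w))*(w - 2)/5 = -(C + √(-5 + w))*(-2 + w)/5 = -(-2 + w)*(C + √(-5 + w))/5)
(Y(-5, 5) + 19)²*211 - 1567 = (((⅖)*(-5) + 2*√(-5 + 5)/5 - ⅕*(-5)*5 - ⅕*5*√(-5 + 5)) + 19)²*211 - 1567 = ((-2 + 2*√0/5 + 5 - ⅕*5*√0) + 19)²*211 - 1567 = ((-2 + (⅖)*0 + 5 - ⅕*5*0) + 19)²*211 - 1567 = ((-2 + 0 + 5 + 0) + 19)²*211 - 1567 = (3 + 19)²*211 - 1567 = 22²*211 - 1567 = 484*211 - 1567 = 102124 - 1567 = 100557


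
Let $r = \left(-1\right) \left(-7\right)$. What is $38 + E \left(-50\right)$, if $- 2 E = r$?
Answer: $213$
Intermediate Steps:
$r = 7$
$E = - \frac{7}{2}$ ($E = \left(- \frac{1}{2}\right) 7 = - \frac{7}{2} \approx -3.5$)
$38 + E \left(-50\right) = 38 - -175 = 38 + 175 = 213$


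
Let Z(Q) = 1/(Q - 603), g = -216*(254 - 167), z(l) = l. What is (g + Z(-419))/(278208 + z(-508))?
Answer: -768217/11352376 ≈ -0.067670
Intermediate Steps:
g = -18792 (g = -216*87 = -18792)
Z(Q) = 1/(-603 + Q)
(g + Z(-419))/(278208 + z(-508)) = (-18792 + 1/(-603 - 419))/(278208 - 508) = (-18792 + 1/(-1022))/277700 = (-18792 - 1/1022)*(1/277700) = -19205425/1022*1/277700 = -768217/11352376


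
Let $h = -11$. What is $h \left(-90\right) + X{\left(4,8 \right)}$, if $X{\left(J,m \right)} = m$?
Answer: $998$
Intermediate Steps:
$h \left(-90\right) + X{\left(4,8 \right)} = \left(-11\right) \left(-90\right) + 8 = 990 + 8 = 998$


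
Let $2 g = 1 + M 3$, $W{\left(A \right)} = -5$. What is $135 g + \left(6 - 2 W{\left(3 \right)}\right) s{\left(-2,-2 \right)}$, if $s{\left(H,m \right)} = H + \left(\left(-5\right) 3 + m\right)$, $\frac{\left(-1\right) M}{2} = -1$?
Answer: $\frac{337}{2} \approx 168.5$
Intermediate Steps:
$M = 2$ ($M = \left(-2\right) \left(-1\right) = 2$)
$s{\left(H,m \right)} = -15 + H + m$ ($s{\left(H,m \right)} = H + \left(-15 + m\right) = -15 + H + m$)
$g = \frac{7}{2}$ ($g = \frac{1 + 2 \cdot 3}{2} = \frac{1 + 6}{2} = \frac{1}{2} \cdot 7 = \frac{7}{2} \approx 3.5$)
$135 g + \left(6 - 2 W{\left(3 \right)}\right) s{\left(-2,-2 \right)} = 135 \cdot \frac{7}{2} + \left(6 - -10\right) \left(-15 - 2 - 2\right) = \frac{945}{2} + \left(6 + 10\right) \left(-19\right) = \frac{945}{2} + 16 \left(-19\right) = \frac{945}{2} - 304 = \frac{337}{2}$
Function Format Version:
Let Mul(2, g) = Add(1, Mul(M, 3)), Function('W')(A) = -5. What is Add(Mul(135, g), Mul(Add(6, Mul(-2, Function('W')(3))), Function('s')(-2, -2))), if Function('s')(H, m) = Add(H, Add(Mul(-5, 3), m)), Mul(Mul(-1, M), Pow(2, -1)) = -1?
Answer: Rational(337, 2) ≈ 168.50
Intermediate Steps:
M = 2 (M = Mul(-2, -1) = 2)
Function('s')(H, m) = Add(-15, H, m) (Function('s')(H, m) = Add(H, Add(-15, m)) = Add(-15, H, m))
g = Rational(7, 2) (g = Mul(Rational(1, 2), Add(1, Mul(2, 3))) = Mul(Rational(1, 2), Add(1, 6)) = Mul(Rational(1, 2), 7) = Rational(7, 2) ≈ 3.5000)
Add(Mul(135, g), Mul(Add(6, Mul(-2, Function('W')(3))), Function('s')(-2, -2))) = Add(Mul(135, Rational(7, 2)), Mul(Add(6, Mul(-2, -5)), Add(-15, -2, -2))) = Add(Rational(945, 2), Mul(Add(6, 10), -19)) = Add(Rational(945, 2), Mul(16, -19)) = Add(Rational(945, 2), -304) = Rational(337, 2)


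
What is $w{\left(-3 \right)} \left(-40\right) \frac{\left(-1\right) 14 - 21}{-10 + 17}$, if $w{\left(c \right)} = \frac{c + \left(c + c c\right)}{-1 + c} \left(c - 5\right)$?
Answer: $1200$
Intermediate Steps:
$w{\left(c \right)} = \frac{\left(-5 + c\right) \left(c^{2} + 2 c\right)}{-1 + c}$ ($w{\left(c \right)} = \frac{c + \left(c + c^{2}\right)}{-1 + c} \left(-5 + c\right) = \frac{c^{2} + 2 c}{-1 + c} \left(-5 + c\right) = \frac{\left(-5 + c\right) \left(c^{2} + 2 c\right)}{-1 + c}$)
$w{\left(-3 \right)} \left(-40\right) \frac{\left(-1\right) 14 - 21}{-10 + 17} = - \frac{3 \left(-10 + \left(-3\right)^{2} - -9\right)}{-1 - 3} \left(-40\right) \frac{\left(-1\right) 14 - 21}{-10 + 17} = - \frac{3 \left(-10 + 9 + 9\right)}{-4} \left(-40\right) \frac{-14 - 21}{7} = \left(-3\right) \left(- \frac{1}{4}\right) 8 \left(-40\right) \left(\left(-35\right) \frac{1}{7}\right) = 6 \left(-40\right) \left(-5\right) = \left(-240\right) \left(-5\right) = 1200$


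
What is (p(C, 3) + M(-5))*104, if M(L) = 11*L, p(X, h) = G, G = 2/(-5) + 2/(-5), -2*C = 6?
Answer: -29016/5 ≈ -5803.2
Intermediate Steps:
C = -3 (C = -½*6 = -3)
G = -⅘ (G = 2*(-⅕) + 2*(-⅕) = -⅖ - ⅖ = -⅘ ≈ -0.80000)
p(X, h) = -⅘
(p(C, 3) + M(-5))*104 = (-⅘ + 11*(-5))*104 = (-⅘ - 55)*104 = -279/5*104 = -29016/5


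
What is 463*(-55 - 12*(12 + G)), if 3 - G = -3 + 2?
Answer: -114361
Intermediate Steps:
G = 4 (G = 3 - (-3 + 2) = 3 - 1*(-1) = 3 + 1 = 4)
463*(-55 - 12*(12 + G)) = 463*(-55 - 12*(12 + 4)) = 463*(-55 - 12*16) = 463*(-55 - 192) = 463*(-247) = -114361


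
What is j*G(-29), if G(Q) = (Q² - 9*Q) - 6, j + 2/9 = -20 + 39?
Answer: 185224/9 ≈ 20580.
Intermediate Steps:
j = 169/9 (j = -2/9 + (-20 + 39) = -2/9 + 19 = 169/9 ≈ 18.778)
G(Q) = -6 + Q² - 9*Q
j*G(-29) = 169*(-6 + (-29)² - 9*(-29))/9 = 169*(-6 + 841 + 261)/9 = (169/9)*1096 = 185224/9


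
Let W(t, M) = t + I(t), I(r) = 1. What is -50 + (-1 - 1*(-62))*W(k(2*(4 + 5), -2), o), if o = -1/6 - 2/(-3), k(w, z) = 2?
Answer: 133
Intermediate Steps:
o = ½ (o = -1*⅙ - 2*(-⅓) = -⅙ + ⅔ = ½ ≈ 0.50000)
W(t, M) = 1 + t (W(t, M) = t + 1 = 1 + t)
-50 + (-1 - 1*(-62))*W(k(2*(4 + 5), -2), o) = -50 + (-1 - 1*(-62))*(1 + 2) = -50 + (-1 + 62)*3 = -50 + 61*3 = -50 + 183 = 133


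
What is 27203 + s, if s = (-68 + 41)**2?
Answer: 27932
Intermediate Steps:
s = 729 (s = (-27)**2 = 729)
27203 + s = 27203 + 729 = 27932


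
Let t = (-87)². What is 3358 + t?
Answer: 10927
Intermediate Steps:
t = 7569
3358 + t = 3358 + 7569 = 10927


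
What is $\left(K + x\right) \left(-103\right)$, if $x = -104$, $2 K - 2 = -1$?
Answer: $\frac{21321}{2} \approx 10661.0$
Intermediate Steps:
$K = \frac{1}{2}$ ($K = 1 + \frac{1}{2} \left(-1\right) = 1 - \frac{1}{2} = \frac{1}{2} \approx 0.5$)
$\left(K + x\right) \left(-103\right) = \left(\frac{1}{2} - 104\right) \left(-103\right) = \left(- \frac{207}{2}\right) \left(-103\right) = \frac{21321}{2}$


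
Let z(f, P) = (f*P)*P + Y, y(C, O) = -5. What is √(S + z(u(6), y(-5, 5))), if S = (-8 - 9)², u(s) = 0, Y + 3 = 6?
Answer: 2*√73 ≈ 17.088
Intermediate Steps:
Y = 3 (Y = -3 + 6 = 3)
z(f, P) = 3 + f*P² (z(f, P) = (f*P)*P + 3 = (P*f)*P + 3 = f*P² + 3 = 3 + f*P²)
S = 289 (S = (-17)² = 289)
√(S + z(u(6), y(-5, 5))) = √(289 + (3 + 0*(-5)²)) = √(289 + (3 + 0*25)) = √(289 + (3 + 0)) = √(289 + 3) = √292 = 2*√73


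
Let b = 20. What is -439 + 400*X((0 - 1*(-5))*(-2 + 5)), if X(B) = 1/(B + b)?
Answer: -2993/7 ≈ -427.57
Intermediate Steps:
X(B) = 1/(20 + B) (X(B) = 1/(B + 20) = 1/(20 + B))
-439 + 400*X((0 - 1*(-5))*(-2 + 5)) = -439 + 400/(20 + (0 - 1*(-5))*(-2 + 5)) = -439 + 400/(20 + (0 + 5)*3) = -439 + 400/(20 + 5*3) = -439 + 400/(20 + 15) = -439 + 400/35 = -439 + 400*(1/35) = -439 + 80/7 = -2993/7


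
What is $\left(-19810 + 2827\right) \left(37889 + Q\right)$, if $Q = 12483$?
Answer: $-855467676$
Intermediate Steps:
$\left(-19810 + 2827\right) \left(37889 + Q\right) = \left(-19810 + 2827\right) \left(37889 + 12483\right) = \left(-16983\right) 50372 = -855467676$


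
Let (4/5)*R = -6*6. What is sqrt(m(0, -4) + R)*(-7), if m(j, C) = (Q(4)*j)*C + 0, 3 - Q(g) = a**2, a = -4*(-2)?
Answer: -21*I*sqrt(5) ≈ -46.957*I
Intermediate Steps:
R = -45 (R = 5*(-6*6)/4 = (5/4)*(-36) = -45)
a = 8
Q(g) = -61 (Q(g) = 3 - 1*8**2 = 3 - 1*64 = 3 - 64 = -61)
m(j, C) = -61*C*j (m(j, C) = (-61*j)*C + 0 = -61*C*j + 0 = -61*C*j)
sqrt(m(0, -4) + R)*(-7) = sqrt(-61*(-4)*0 - 45)*(-7) = sqrt(0 - 45)*(-7) = sqrt(-45)*(-7) = (3*I*sqrt(5))*(-7) = -21*I*sqrt(5)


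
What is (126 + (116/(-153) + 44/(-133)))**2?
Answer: 6460818410596/414081801 ≈ 15603.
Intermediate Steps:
(126 + (116/(-153) + 44/(-133)))**2 = (126 + (116*(-1/153) + 44*(-1/133)))**2 = (126 + (-116/153 - 44/133))**2 = (126 - 22160/20349)**2 = (2541814/20349)**2 = 6460818410596/414081801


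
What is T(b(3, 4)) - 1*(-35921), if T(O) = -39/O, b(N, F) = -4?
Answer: 143723/4 ≈ 35931.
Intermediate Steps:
T(b(3, 4)) - 1*(-35921) = -39/(-4) - 1*(-35921) = -39*(-¼) + 35921 = 39/4 + 35921 = 143723/4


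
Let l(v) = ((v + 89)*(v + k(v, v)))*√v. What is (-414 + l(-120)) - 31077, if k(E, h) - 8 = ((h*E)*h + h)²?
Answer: -31491 - 185156721525856*I*√30 ≈ -31491.0 - 1.0141e+15*I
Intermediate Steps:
k(E, h) = 8 + (h + E*h²)² (k(E, h) = 8 + ((h*E)*h + h)² = 8 + ((E*h)*h + h)² = 8 + (E*h² + h)² = 8 + (h + E*h²)²)
l(v) = √v*(89 + v)*(8 + v + v²*(1 + v²)²) (l(v) = ((v + 89)*(v + (8 + v²*(1 + v*v)²)))*√v = ((89 + v)*(v + (8 + v²*(1 + v²)²)))*√v = ((89 + v)*(8 + v + v²*(1 + v²)²))*√v = √v*(89 + v)*(8 + v + v²*(1 + v²)²))
(-414 + l(-120)) - 31077 = (-414 + √(-120)*(712 + (-120)³ + (-120)⁷ + 2*(-120)⁵ + 89*(-120)⁶ + 90*(-120)² + 97*(-120) + 178*(-120)⁴)) - 31077 = (-414 + (2*I*√30)*(712 - 1728000 - 358318080000000 + 2*(-24883200000) + 89*2985984000000 + 90*14400 - 11640 + 178*207360000)) - 31077 = (-414 + (2*I*√30)*(712 - 1728000 - 358318080000000 - 49766400000 + 265752576000000 + 1296000 - 11640 + 36910080000)) - 31077 = (-414 + (2*I*√30)*(-92578360762928)) - 31077 = (-414 - 185156721525856*I*√30) - 31077 = -31491 - 185156721525856*I*√30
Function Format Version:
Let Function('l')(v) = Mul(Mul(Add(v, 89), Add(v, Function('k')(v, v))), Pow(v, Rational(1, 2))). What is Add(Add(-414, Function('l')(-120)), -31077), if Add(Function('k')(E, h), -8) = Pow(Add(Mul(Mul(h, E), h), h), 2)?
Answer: Add(-31491, Mul(-185156721525856, I, Pow(30, Rational(1, 2)))) ≈ Add(-31491., Mul(-1.0141e+15, I))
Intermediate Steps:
Function('k')(E, h) = Add(8, Pow(Add(h, Mul(E, Pow(h, 2))), 2)) (Function('k')(E, h) = Add(8, Pow(Add(Mul(Mul(h, E), h), h), 2)) = Add(8, Pow(Add(Mul(Mul(E, h), h), h), 2)) = Add(8, Pow(Add(Mul(E, Pow(h, 2)), h), 2)) = Add(8, Pow(Add(h, Mul(E, Pow(h, 2))), 2)))
Function('l')(v) = Mul(Pow(v, Rational(1, 2)), Add(89, v), Add(8, v, Mul(Pow(v, 2), Pow(Add(1, Pow(v, 2)), 2)))) (Function('l')(v) = Mul(Mul(Add(v, 89), Add(v, Add(8, Mul(Pow(v, 2), Pow(Add(1, Mul(v, v)), 2))))), Pow(v, Rational(1, 2))) = Mul(Mul(Add(89, v), Add(v, Add(8, Mul(Pow(v, 2), Pow(Add(1, Pow(v, 2)), 2))))), Pow(v, Rational(1, 2))) = Mul(Mul(Add(89, v), Add(8, v, Mul(Pow(v, 2), Pow(Add(1, Pow(v, 2)), 2)))), Pow(v, Rational(1, 2))) = Mul(Pow(v, Rational(1, 2)), Add(89, v), Add(8, v, Mul(Pow(v, 2), Pow(Add(1, Pow(v, 2)), 2)))))
Add(Add(-414, Function('l')(-120)), -31077) = Add(Add(-414, Mul(Pow(-120, Rational(1, 2)), Add(712, Pow(-120, 3), Pow(-120, 7), Mul(2, Pow(-120, 5)), Mul(89, Pow(-120, 6)), Mul(90, Pow(-120, 2)), Mul(97, -120), Mul(178, Pow(-120, 4))))), -31077) = Add(Add(-414, Mul(Mul(2, I, Pow(30, Rational(1, 2))), Add(712, -1728000, -358318080000000, Mul(2, -24883200000), Mul(89, 2985984000000), Mul(90, 14400), -11640, Mul(178, 207360000)))), -31077) = Add(Add(-414, Mul(Mul(2, I, Pow(30, Rational(1, 2))), Add(712, -1728000, -358318080000000, -49766400000, 265752576000000, 1296000, -11640, 36910080000))), -31077) = Add(Add(-414, Mul(Mul(2, I, Pow(30, Rational(1, 2))), -92578360762928)), -31077) = Add(Add(-414, Mul(-185156721525856, I, Pow(30, Rational(1, 2)))), -31077) = Add(-31491, Mul(-185156721525856, I, Pow(30, Rational(1, 2))))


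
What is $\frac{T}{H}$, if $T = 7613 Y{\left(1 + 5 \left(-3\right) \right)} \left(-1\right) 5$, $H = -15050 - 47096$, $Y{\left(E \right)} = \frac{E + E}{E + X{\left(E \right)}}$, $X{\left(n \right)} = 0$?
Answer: $\frac{1655}{1351} \approx 1.225$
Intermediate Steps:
$Y{\left(E \right)} = 2$ ($Y{\left(E \right)} = \frac{E + E}{E + 0} = \frac{2 E}{E} = 2$)
$H = -62146$ ($H = -15050 - 47096 = -62146$)
$T = -76130$ ($T = 7613 \cdot 2 \left(-1\right) 5 = 7613 \left(\left(-2\right) 5\right) = 7613 \left(-10\right) = -76130$)
$\frac{T}{H} = - \frac{76130}{-62146} = \left(-76130\right) \left(- \frac{1}{62146}\right) = \frac{1655}{1351}$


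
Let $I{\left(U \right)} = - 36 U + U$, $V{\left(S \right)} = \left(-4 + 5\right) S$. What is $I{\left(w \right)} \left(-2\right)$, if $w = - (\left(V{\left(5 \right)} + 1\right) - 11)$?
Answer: $350$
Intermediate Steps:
$V{\left(S \right)} = S$ ($V{\left(S \right)} = 1 S = S$)
$w = 5$ ($w = - (\left(5 + 1\right) - 11) = - (6 - 11) = \left(-1\right) \left(-5\right) = 5$)
$I{\left(U \right)} = - 35 U$
$I{\left(w \right)} \left(-2\right) = \left(-35\right) 5 \left(-2\right) = \left(-175\right) \left(-2\right) = 350$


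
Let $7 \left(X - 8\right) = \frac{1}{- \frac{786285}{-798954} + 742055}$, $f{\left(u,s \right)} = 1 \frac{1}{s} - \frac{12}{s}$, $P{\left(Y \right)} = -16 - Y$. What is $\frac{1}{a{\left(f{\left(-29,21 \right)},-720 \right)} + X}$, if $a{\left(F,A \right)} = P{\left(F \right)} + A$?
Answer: $- \frac{4150080177285}{3019084516743091} \approx -0.0013746$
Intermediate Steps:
$f{\left(u,s \right)} = - \frac{11}{s}$ ($f{\left(u,s \right)} = \frac{1}{s} - \frac{12}{s} = - \frac{11}{s}$)
$a{\left(F,A \right)} = -16 + A - F$ ($a{\left(F,A \right)} = \left(-16 - F\right) + A = -16 + A - F$)
$X = \frac{11066880739078}{1383360059095}$ ($X = 8 + \frac{1}{7 \left(- \frac{786285}{-798954} + 742055\right)} = 8 + \frac{1}{7 \left(\left(-786285\right) \left(- \frac{1}{798954}\right) + 742055\right)} = 8 + \frac{1}{7 \left(\frac{262095}{266318} + 742055\right)} = 8 + \frac{1}{7 \cdot \frac{197622865585}{266318}} = 8 + \frac{1}{7} \cdot \frac{266318}{197622865585} = 8 + \frac{266318}{1383360059095} = \frac{11066880739078}{1383360059095} \approx 8.0$)
$\frac{1}{a{\left(f{\left(-29,21 \right)},-720 \right)} + X} = \frac{1}{\left(-16 - 720 - - \frac{11}{21}\right) + \frac{11066880739078}{1383360059095}} = \frac{1}{\left(-16 - 720 + \frac{11}{21}\right) + \frac{11066880739078}{1383360059095}} = \frac{1}{- \frac{15445}{21} + \frac{11066880739078}{1383360059095}} = \frac{1}{- \frac{3019084516743091}{4150080177285}} = - \frac{4150080177285}{3019084516743091}$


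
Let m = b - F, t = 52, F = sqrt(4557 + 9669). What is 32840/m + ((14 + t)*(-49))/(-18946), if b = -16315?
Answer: -4645098712417/2521381035527 + 32840*sqrt(14226)/266164999 ≈ -1.8276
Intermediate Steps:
F = sqrt(14226) ≈ 119.27
m = -16315 - sqrt(14226) ≈ -16434.
32840/m + ((14 + t)*(-49))/(-18946) = 32840/(-16315 - sqrt(14226)) + ((14 + 52)*(-49))/(-18946) = 32840/(-16315 - sqrt(14226)) + (66*(-49))*(-1/18946) = 32840/(-16315 - sqrt(14226)) - 3234*(-1/18946) = 32840/(-16315 - sqrt(14226)) + 1617/9473 = 1617/9473 + 32840/(-16315 - sqrt(14226))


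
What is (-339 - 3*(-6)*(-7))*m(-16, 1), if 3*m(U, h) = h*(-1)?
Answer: 155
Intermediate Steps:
m(U, h) = -h/3 (m(U, h) = (h*(-1))/3 = (-h)/3 = -h/3)
(-339 - 3*(-6)*(-7))*m(-16, 1) = (-339 - 3*(-6)*(-7))*(-1/3*1) = (-339 + 18*(-7))*(-1/3) = (-339 - 126)*(-1/3) = -465*(-1/3) = 155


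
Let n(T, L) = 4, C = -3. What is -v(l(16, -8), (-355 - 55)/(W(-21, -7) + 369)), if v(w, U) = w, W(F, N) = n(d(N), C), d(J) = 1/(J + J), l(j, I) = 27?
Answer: -27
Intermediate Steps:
d(J) = 1/(2*J)
W(F, N) = 4
-v(l(16, -8), (-355 - 55)/(W(-21, -7) + 369)) = -1*27 = -27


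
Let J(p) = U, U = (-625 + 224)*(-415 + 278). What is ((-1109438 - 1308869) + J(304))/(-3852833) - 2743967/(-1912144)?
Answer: 15091150373791/7367171503952 ≈ 2.0484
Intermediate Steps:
U = 54937 (U = -401*(-137) = 54937)
J(p) = 54937
((-1109438 - 1308869) + J(304))/(-3852833) - 2743967/(-1912144) = ((-1109438 - 1308869) + 54937)/(-3852833) - 2743967/(-1912144) = (-2418307 + 54937)*(-1/3852833) - 2743967*(-1/1912144) = -2363370*(-1/3852833) + 2743967/1912144 = 2363370/3852833 + 2743967/1912144 = 15091150373791/7367171503952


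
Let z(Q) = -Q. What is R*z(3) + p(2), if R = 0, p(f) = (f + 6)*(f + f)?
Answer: 32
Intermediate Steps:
p(f) = 2*f*(6 + f) (p(f) = (6 + f)*(2*f) = 2*f*(6 + f))
R*z(3) + p(2) = 0*(-1*3) + 2*2*(6 + 2) = 0*(-3) + 2*2*8 = 0 + 32 = 32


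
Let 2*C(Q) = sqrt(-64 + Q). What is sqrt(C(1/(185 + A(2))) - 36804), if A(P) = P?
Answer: sqrt(-5147996304 + 374*I*sqrt(2237829))/374 ≈ 0.010425 + 191.84*I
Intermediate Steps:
C(Q) = sqrt(-64 + Q)/2
sqrt(C(1/(185 + A(2))) - 36804) = sqrt(sqrt(-64 + 1/(185 + 2))/2 - 36804) = sqrt(sqrt(-64 + 1/187)/2 - 36804) = sqrt(sqrt(-11967/187)/2 - 36804) = sqrt((I*sqrt(2237829)/187)/2 - 36804) = sqrt(I*sqrt(2237829)/374 - 36804) = sqrt(-36804 + I*sqrt(2237829)/374)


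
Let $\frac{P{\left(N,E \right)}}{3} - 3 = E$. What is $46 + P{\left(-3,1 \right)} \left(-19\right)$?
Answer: $-182$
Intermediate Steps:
$P{\left(N,E \right)} = 9 + 3 E$
$46 + P{\left(-3,1 \right)} \left(-19\right) = 46 + \left(9 + 3 \cdot 1\right) \left(-19\right) = 46 + \left(9 + 3\right) \left(-19\right) = 46 + 12 \left(-19\right) = 46 - 228 = -182$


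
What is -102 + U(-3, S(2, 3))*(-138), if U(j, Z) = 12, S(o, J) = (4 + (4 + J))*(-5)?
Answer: -1758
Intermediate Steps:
S(o, J) = -40 - 5*J (S(o, J) = (8 + J)*(-5) = -40 - 5*J)
-102 + U(-3, S(2, 3))*(-138) = -102 + 12*(-138) = -102 - 1656 = -1758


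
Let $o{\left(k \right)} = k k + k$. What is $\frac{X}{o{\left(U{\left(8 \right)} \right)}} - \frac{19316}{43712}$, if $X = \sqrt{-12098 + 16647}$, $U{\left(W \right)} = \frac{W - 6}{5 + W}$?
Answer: $- \frac{4829}{10928} + \frac{169 \sqrt{4549}}{30} \approx 379.51$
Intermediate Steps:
$U{\left(W \right)} = \frac{-6 + W}{5 + W}$
$o{\left(k \right)} = k + k^{2}$ ($o{\left(k \right)} = k^{2} + k = k + k^{2}$)
$X = \sqrt{4549} \approx 67.446$
$\frac{X}{o{\left(U{\left(8 \right)} \right)}} - \frac{19316}{43712} = \frac{\sqrt{4549}}{\frac{-6 + 8}{5 + 8} \left(1 + \frac{-6 + 8}{5 + 8}\right)} - \frac{19316}{43712} = \frac{\sqrt{4549}}{\frac{1}{13} \cdot 2 \left(1 + \frac{1}{13} \cdot 2\right)} - \frac{4829}{10928} = \frac{\sqrt{4549}}{\frac{2}{13} \left(1 + \frac{2}{13}\right)} - \frac{4829}{10928} = \frac{\sqrt{4549}}{\frac{2}{13} \cdot \frac{15}{13}} - \frac{4829}{10928} = \frac{\sqrt{4549}}{\frac{30}{169}} - \frac{4829}{10928} = \sqrt{4549} \cdot \frac{169}{30} - \frac{4829}{10928} = \frac{169 \sqrt{4549}}{30} - \frac{4829}{10928} = - \frac{4829}{10928} + \frac{169 \sqrt{4549}}{30}$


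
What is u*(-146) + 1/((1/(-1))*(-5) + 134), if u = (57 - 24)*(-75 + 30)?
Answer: 30136591/139 ≈ 2.1681e+5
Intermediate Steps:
u = -1485 (u = 33*(-45) = -1485)
u*(-146) + 1/((1/(-1))*(-5) + 134) = -1485*(-146) + 1/((1/(-1))*(-5) + 134) = 216810 + 1/(-1*1*(-5) + 134) = 216810 + 1/(-1*(-5) + 134) = 216810 + 1/(5 + 134) = 216810 + 1/139 = 30136591/139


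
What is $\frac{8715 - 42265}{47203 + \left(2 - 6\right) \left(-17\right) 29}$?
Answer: $- \frac{1342}{1967} \approx -0.68226$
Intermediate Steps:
$\frac{8715 - 42265}{47203 + \left(2 - 6\right) \left(-17\right) 29} = - \frac{33550}{47203 + \left(-4\right) \left(-17\right) 29} = - \frac{33550}{47203 + 68 \cdot 29} = - \frac{33550}{47203 + 1972} = - \frac{33550}{49175} = \left(-33550\right) \frac{1}{49175} = - \frac{1342}{1967}$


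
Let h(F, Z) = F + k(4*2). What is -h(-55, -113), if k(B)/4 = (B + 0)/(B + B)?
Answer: 53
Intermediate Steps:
k(B) = 2 (k(B) = 4*((B + 0)/(B + B)) = 4*(B/((2*B))) = 4*(B*(1/(2*B))) = 4*(½) = 2)
h(F, Z) = 2 + F (h(F, Z) = F + 2 = 2 + F)
-h(-55, -113) = -(2 - 55) = -1*(-53) = 53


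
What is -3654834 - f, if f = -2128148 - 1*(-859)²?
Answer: -788805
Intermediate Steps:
f = -2866029 (f = -2128148 - 1*737881 = -2128148 - 737881 = -2866029)
-3654834 - f = -3654834 - 1*(-2866029) = -3654834 + 2866029 = -788805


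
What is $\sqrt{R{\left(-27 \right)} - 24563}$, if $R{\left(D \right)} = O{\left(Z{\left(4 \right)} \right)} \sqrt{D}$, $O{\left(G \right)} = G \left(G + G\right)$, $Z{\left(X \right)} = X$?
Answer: $\sqrt{-24563 + 96 i \sqrt{3}} \approx 0.5305 + 156.73 i$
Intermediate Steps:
$O{\left(G \right)} = 2 G^{2}$ ($O{\left(G \right)} = G 2 G = 2 G^{2}$)
$R{\left(D \right)} = 32 \sqrt{D}$ ($R{\left(D \right)} = 2 \cdot 4^{2} \sqrt{D} = 2 \cdot 16 \sqrt{D} = 32 \sqrt{D}$)
$\sqrt{R{\left(-27 \right)} - 24563} = \sqrt{32 \sqrt{-27} - 24563} = \sqrt{32 \cdot 3 i \sqrt{3} - 24563} = \sqrt{96 i \sqrt{3} - 24563} = \sqrt{-24563 + 96 i \sqrt{3}}$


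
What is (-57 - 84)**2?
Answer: 19881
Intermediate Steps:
(-57 - 84)**2 = (-141)**2 = 19881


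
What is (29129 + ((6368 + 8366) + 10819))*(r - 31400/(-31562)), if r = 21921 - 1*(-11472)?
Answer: 28816901793706/15781 ≈ 1.8261e+9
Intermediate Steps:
r = 33393 (r = 21921 + 11472 = 33393)
(29129 + ((6368 + 8366) + 10819))*(r - 31400/(-31562)) = (29129 + ((6368 + 8366) + 10819))*(33393 - 31400/(-31562)) = (29129 + (14734 + 10819))*(33393 - 31400*(-1/31562)) = (29129 + 25553)*(33393 + 15700/15781) = 54682*(526990633/15781) = 28816901793706/15781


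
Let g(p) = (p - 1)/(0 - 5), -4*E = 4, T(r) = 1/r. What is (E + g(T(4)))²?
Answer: 289/400 ≈ 0.72250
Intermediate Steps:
E = -1 (E = -¼*4 = -1)
g(p) = ⅕ - p/5 (g(p) = (-1 + p)/(-5) = (-1 + p)*(-⅕) = ⅕ - p/5)
(E + g(T(4)))² = (-1 + (⅕ - ⅕/4))² = (-1 + (⅕ - ⅕*¼))² = (-1 + (⅕ - 1/20))² = (-1 + 3/20)² = (-17/20)² = 289/400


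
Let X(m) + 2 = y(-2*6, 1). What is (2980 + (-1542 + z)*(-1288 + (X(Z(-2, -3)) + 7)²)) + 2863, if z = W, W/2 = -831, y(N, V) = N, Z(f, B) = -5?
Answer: 3975599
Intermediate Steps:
W = -1662 (W = 2*(-831) = -1662)
z = -1662
X(m) = -14 (X(m) = -2 - 2*6 = -2 - 12 = -14)
(2980 + (-1542 + z)*(-1288 + (X(Z(-2, -3)) + 7)²)) + 2863 = (2980 + (-1542 - 1662)*(-1288 + (-14 + 7)²)) + 2863 = (2980 - 3204*(-1288 + (-7)²)) + 2863 = (2980 - 3204*(-1288 + 49)) + 2863 = (2980 - 3204*(-1239)) + 2863 = (2980 + 3969756) + 2863 = 3972736 + 2863 = 3975599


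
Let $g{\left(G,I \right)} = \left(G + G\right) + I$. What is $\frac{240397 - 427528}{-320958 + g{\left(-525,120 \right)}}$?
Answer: $\frac{8911}{15328} \approx 0.58135$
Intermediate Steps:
$g{\left(G,I \right)} = I + 2 G$ ($g{\left(G,I \right)} = 2 G + I = I + 2 G$)
$\frac{240397 - 427528}{-320958 + g{\left(-525,120 \right)}} = \frac{240397 - 427528}{-320958 + \left(120 + 2 \left(-525\right)\right)} = - \frac{187131}{-320958 + \left(120 - 1050\right)} = - \frac{187131}{-320958 - 930} = - \frac{187131}{-321888} = \left(-187131\right) \left(- \frac{1}{321888}\right) = \frac{8911}{15328}$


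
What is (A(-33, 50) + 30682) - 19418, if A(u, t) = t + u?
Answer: 11281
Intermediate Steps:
(A(-33, 50) + 30682) - 19418 = ((50 - 33) + 30682) - 19418 = (17 + 30682) - 19418 = 30699 - 19418 = 11281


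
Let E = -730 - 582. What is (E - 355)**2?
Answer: 2778889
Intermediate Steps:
E = -1312
(E - 355)**2 = (-1312 - 355)**2 = (-1667)**2 = 2778889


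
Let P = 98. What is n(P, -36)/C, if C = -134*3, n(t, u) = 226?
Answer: -113/201 ≈ -0.56219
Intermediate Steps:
C = -402
n(P, -36)/C = 226/(-402) = 226*(-1/402) = -113/201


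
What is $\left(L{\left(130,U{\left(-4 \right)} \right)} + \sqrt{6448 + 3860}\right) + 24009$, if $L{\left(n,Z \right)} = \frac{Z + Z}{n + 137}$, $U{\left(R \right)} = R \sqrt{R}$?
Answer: $24009 + 2 \sqrt{2577} - \frac{16 i}{267} \approx 24111.0 - 0.059925 i$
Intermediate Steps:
$U{\left(R \right)} = R^{\frac{3}{2}}$
$L{\left(n,Z \right)} = \frac{2 Z}{137 + n}$
$\left(L{\left(130,U{\left(-4 \right)} \right)} + \sqrt{6448 + 3860}\right) + 24009 = \left(\frac{2 \left(-4\right)^{\frac{3}{2}}}{137 + 130} + \sqrt{6448 + 3860}\right) + 24009 = \left(\frac{2 \left(- 8 i\right)}{267} + \sqrt{10308}\right) + 24009 = \left(2 \left(- 8 i\right) \frac{1}{267} + 2 \sqrt{2577}\right) + 24009 = \left(- \frac{16 i}{267} + 2 \sqrt{2577}\right) + 24009 = \left(2 \sqrt{2577} - \frac{16 i}{267}\right) + 24009 = 24009 + 2 \sqrt{2577} - \frac{16 i}{267}$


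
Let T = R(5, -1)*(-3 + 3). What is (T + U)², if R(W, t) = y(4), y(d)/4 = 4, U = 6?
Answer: 36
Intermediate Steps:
y(d) = 16 (y(d) = 4*4 = 16)
R(W, t) = 16
T = 0 (T = 16*(-3 + 3) = 16*0 = 0)
(T + U)² = (0 + 6)² = 6² = 36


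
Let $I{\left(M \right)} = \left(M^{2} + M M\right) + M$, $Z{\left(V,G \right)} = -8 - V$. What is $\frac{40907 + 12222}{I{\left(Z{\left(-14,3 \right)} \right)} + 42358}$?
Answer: $\frac{53129}{42436} \approx 1.252$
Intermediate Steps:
$I{\left(M \right)} = M + 2 M^{2}$ ($I{\left(M \right)} = \left(M^{2} + M^{2}\right) + M = 2 M^{2} + M = M + 2 M^{2}$)
$\frac{40907 + 12222}{I{\left(Z{\left(-14,3 \right)} \right)} + 42358} = \frac{40907 + 12222}{\left(-8 - -14\right) \left(1 + 2 \left(-8 - -14\right)\right) + 42358} = \frac{53129}{\left(-8 + 14\right) \left(1 + 2 \left(-8 + 14\right)\right) + 42358} = \frac{53129}{6 \left(1 + 2 \cdot 6\right) + 42358} = \frac{53129}{6 \left(1 + 12\right) + 42358} = \frac{53129}{6 \cdot 13 + 42358} = \frac{53129}{78 + 42358} = \frac{53129}{42436}$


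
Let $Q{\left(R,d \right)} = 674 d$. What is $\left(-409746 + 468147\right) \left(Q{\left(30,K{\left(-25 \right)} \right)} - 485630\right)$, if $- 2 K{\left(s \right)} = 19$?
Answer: $-28735219233$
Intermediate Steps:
$K{\left(s \right)} = - \frac{19}{2}$ ($K{\left(s \right)} = \left(- \frac{1}{2}\right) 19 = - \frac{19}{2}$)
$\left(-409746 + 468147\right) \left(Q{\left(30,K{\left(-25 \right)} \right)} - 485630\right) = \left(-409746 + 468147\right) \left(674 \left(- \frac{19}{2}\right) - 485630\right) = 58401 \left(-6403 - 485630\right) = 58401 \left(-492033\right) = -28735219233$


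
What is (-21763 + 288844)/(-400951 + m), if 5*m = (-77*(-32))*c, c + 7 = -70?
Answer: -1335405/2194483 ≈ -0.60853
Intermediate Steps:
c = -77 (c = -7 - 70 = -77)
m = -189728/5 (m = (-77*(-32)*(-77))/5 = (2464*(-77))/5 = (1/5)*(-189728) = -189728/5 ≈ -37946.)
(-21763 + 288844)/(-400951 + m) = (-21763 + 288844)/(-400951 - 189728/5) = 267081/(-2194483/5) = 267081*(-5/2194483) = -1335405/2194483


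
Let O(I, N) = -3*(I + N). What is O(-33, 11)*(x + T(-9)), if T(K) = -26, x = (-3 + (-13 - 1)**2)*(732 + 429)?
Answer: 14787102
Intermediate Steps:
O(I, N) = -3*I - 3*N
x = 224073 (x = (-3 + (-14)**2)*1161 = (-3 + 196)*1161 = 193*1161 = 224073)
O(-33, 11)*(x + T(-9)) = (-3*(-33) - 3*11)*(224073 - 26) = (99 - 33)*224047 = 66*224047 = 14787102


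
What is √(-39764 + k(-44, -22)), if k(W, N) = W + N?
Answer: I*√39830 ≈ 199.57*I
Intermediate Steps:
k(W, N) = N + W
√(-39764 + k(-44, -22)) = √(-39764 + (-22 - 44)) = √(-39764 - 66) = √(-39830) = I*√39830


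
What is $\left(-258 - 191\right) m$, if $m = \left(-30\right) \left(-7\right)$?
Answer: $-94290$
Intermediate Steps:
$m = 210$
$\left(-258 - 191\right) m = \left(-258 - 191\right) 210 = \left(-449\right) 210 = -94290$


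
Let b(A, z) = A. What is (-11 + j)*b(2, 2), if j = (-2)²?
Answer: -14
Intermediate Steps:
j = 4
(-11 + j)*b(2, 2) = (-11 + 4)*2 = -7*2 = -14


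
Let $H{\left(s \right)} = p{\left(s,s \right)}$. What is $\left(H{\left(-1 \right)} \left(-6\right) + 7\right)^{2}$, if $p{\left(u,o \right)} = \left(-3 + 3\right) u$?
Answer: $49$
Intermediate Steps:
$p{\left(u,o \right)} = 0$ ($p{\left(u,o \right)} = 0 u = 0$)
$H{\left(s \right)} = 0$
$\left(H{\left(-1 \right)} \left(-6\right) + 7\right)^{2} = \left(0 \left(-6\right) + 7\right)^{2} = \left(0 + 7\right)^{2} = 7^{2} = 49$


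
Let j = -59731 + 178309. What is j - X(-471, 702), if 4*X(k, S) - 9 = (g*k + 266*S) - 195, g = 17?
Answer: 295773/4 ≈ 73943.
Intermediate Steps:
j = 118578
X(k, S) = -93/2 + 17*k/4 + 133*S/2 (X(k, S) = 9/4 + ((17*k + 266*S) - 195)/4 = 9/4 + (-195 + 17*k + 266*S)/4 = 9/4 + (-195/4 + 17*k/4 + 133*S/2) = -93/2 + 17*k/4 + 133*S/2)
j - X(-471, 702) = 118578 - (-93/2 + (17/4)*(-471) + (133/2)*702) = 118578 - (-93/2 - 8007/4 + 46683) = 118578 - 1*178539/4 = 118578 - 178539/4 = 295773/4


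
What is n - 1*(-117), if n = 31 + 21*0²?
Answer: 148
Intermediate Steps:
n = 31 (n = 31 + 21*0 = 31 + 0 = 31)
n - 1*(-117) = 31 - 1*(-117) = 31 + 117 = 148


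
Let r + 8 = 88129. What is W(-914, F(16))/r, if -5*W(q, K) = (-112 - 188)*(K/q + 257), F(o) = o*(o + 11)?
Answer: 7033980/40271297 ≈ 0.17466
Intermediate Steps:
F(o) = o*(11 + o)
W(q, K) = 15420 + 60*K/q (W(q, K) = -(-112 - 188)*(K/q + 257)/5 = -(-60)*(257 + K/q) = -(-77100 - 300*K/q)/5 = 15420 + 60*K/q)
r = 88121 (r = -8 + 88129 = 88121)
W(-914, F(16))/r = (15420 + 60*(16*(11 + 16))/(-914))/88121 = (15420 + 60*(16*27)*(-1/914))*(1/88121) = (15420 + 60*432*(-1/914))*(1/88121) = (15420 - 12960/457)*(1/88121) = (7033980/457)*(1/88121) = 7033980/40271297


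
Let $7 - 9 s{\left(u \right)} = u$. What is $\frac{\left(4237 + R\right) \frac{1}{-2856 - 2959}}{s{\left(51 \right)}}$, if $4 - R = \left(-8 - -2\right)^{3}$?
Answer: $\frac{40113}{255860} \approx 0.15678$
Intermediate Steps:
$s{\left(u \right)} = \frac{7}{9} - \frac{u}{9}$
$R = 220$ ($R = 4 - \left(-8 - -2\right)^{3} = 4 - \left(-8 + 2\right)^{3} = 4 - \left(-6\right)^{3} = 4 - -216 = 4 + 216 = 220$)
$\frac{\left(4237 + R\right) \frac{1}{-2856 - 2959}}{s{\left(51 \right)}} = \frac{\left(4237 + 220\right) \frac{1}{-2856 - 2959}}{\frac{7}{9} - \frac{17}{3}} = \frac{4457 \frac{1}{-5815}}{\frac{7}{9} - \frac{17}{3}} = \frac{4457 \left(- \frac{1}{5815}\right)}{- \frac{44}{9}} = \left(- \frac{4457}{5815}\right) \left(- \frac{9}{44}\right) = \frac{40113}{255860}$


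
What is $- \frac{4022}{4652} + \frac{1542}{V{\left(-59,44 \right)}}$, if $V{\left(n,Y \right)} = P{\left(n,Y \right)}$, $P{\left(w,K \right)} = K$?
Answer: $\frac{437276}{12793} \approx 34.181$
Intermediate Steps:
$V{\left(n,Y \right)} = Y$
$- \frac{4022}{4652} + \frac{1542}{V{\left(-59,44 \right)}} = - \frac{4022}{4652} + \frac{1542}{44} = \left(-4022\right) \frac{1}{4652} + 1542 \cdot \frac{1}{44} = - \frac{2011}{2326} + \frac{771}{22} = \frac{437276}{12793}$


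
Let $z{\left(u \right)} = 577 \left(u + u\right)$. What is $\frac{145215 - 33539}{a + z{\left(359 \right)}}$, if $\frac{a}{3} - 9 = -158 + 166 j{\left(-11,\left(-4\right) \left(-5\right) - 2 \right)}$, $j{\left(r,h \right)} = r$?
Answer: $\frac{111676}{408361} \approx 0.27347$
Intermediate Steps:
$z{\left(u \right)} = 1154 u$ ($z{\left(u \right)} = 577 \cdot 2 u = 1154 u$)
$a = -5925$ ($a = 27 + 3 \left(-158 + 166 \left(-11\right)\right) = 27 + 3 \left(-158 - 1826\right) = 27 + 3 \left(-1984\right) = 27 - 5952 = -5925$)
$\frac{145215 - 33539}{a + z{\left(359 \right)}} = \frac{145215 - 33539}{-5925 + 1154 \cdot 359} = \frac{111676}{-5925 + 414286} = \frac{111676}{408361}$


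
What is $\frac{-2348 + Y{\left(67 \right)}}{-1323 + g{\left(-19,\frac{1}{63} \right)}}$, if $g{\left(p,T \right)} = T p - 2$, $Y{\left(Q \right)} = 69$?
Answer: $\frac{143577}{83494} \approx 1.7196$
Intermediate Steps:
$g{\left(p,T \right)} = -2 + T p$
$\frac{-2348 + Y{\left(67 \right)}}{-1323 + g{\left(-19,\frac{1}{63} \right)}} = \frac{-2348 + 69}{-1323 - \left(2 - \frac{1}{63} \left(-19\right)\right)} = - \frac{2279}{-1323 + \left(-2 + \frac{1}{63} \left(-19\right)\right)} = - \frac{2279}{-1323 - \frac{145}{63}} = - \frac{2279}{- \frac{83494}{63}} = \left(-2279\right) \left(- \frac{63}{83494}\right) = \frac{143577}{83494}$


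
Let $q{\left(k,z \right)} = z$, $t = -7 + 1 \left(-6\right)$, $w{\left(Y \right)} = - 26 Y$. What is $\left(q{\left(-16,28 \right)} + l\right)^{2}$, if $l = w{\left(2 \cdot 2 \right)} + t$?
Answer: $7921$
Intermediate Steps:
$t = -13$ ($t = -7 - 6 = -13$)
$l = -117$ ($l = - 26 \cdot 2 \cdot 2 - 13 = \left(-26\right) 4 - 13 = -104 - 13 = -117$)
$\left(q{\left(-16,28 \right)} + l\right)^{2} = \left(28 - 117\right)^{2} = \left(-89\right)^{2} = 7921$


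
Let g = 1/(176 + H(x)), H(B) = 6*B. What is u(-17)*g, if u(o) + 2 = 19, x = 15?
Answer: 17/266 ≈ 0.063910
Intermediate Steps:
u(o) = 17 (u(o) = -2 + 19 = 17)
g = 1/266 (g = 1/(176 + 6*15) = 1/(176 + 90) = 1/266 ≈ 0.0037594)
u(-17)*g = 17*(1/266) = 17/266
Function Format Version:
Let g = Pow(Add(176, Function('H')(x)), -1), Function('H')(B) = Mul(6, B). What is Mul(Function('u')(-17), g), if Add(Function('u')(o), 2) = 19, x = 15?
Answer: Rational(17, 266) ≈ 0.063910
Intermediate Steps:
Function('u')(o) = 17 (Function('u')(o) = Add(-2, 19) = 17)
g = Rational(1, 266) (g = Pow(Add(176, Mul(6, 15)), -1) = Pow(Add(176, 90), -1) = Pow(266, -1) = Rational(1, 266) ≈ 0.0037594)
Mul(Function('u')(-17), g) = Mul(17, Rational(1, 266)) = Rational(17, 266)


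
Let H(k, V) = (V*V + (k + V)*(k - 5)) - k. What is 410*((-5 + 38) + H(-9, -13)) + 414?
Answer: 213204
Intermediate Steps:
H(k, V) = V**2 - k + (-5 + k)*(V + k) (H(k, V) = (V**2 + (V + k)*(-5 + k)) - k = (V**2 + (-5 + k)*(V + k)) - k = V**2 - k + (-5 + k)*(V + k))
410*((-5 + 38) + H(-9, -13)) + 414 = 410*((-5 + 38) + ((-13)**2 + (-9)**2 - 6*(-9) - 5*(-13) - 13*(-9))) + 414 = 410*(33 + (169 + 81 + 54 + 65 + 117)) + 414 = 410*(33 + 486) + 414 = 410*519 + 414 = 212790 + 414 = 213204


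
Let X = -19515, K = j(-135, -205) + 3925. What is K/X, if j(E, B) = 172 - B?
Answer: -1434/6505 ≈ -0.22045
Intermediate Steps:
K = 4302 (K = (172 - 1*(-205)) + 3925 = (172 + 205) + 3925 = 377 + 3925 = 4302)
K/X = 4302/(-19515) = 4302*(-1/19515) = -1434/6505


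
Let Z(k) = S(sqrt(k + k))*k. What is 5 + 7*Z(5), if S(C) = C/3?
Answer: 5 + 35*sqrt(10)/3 ≈ 41.893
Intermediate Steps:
S(C) = C/3 (S(C) = C*(1/3) = C/3)
Z(k) = sqrt(2)*k**(3/2)/3 (Z(k) = (sqrt(k + k)/3)*k = (sqrt(2*k)/3)*k = ((sqrt(2)*sqrt(k))/3)*k = (sqrt(2)*sqrt(k)/3)*k = sqrt(2)*k**(3/2)/3)
5 + 7*Z(5) = 5 + 7*(sqrt(2)*5**(3/2)/3) = 5 + 7*(sqrt(2)*(5*sqrt(5))/3) = 5 + 7*(5*sqrt(10)/3) = 5 + 35*sqrt(10)/3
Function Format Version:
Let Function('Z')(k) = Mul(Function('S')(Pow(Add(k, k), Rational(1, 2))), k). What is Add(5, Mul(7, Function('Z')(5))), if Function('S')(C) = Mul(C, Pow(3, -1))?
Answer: Add(5, Mul(Rational(35, 3), Pow(10, Rational(1, 2)))) ≈ 41.893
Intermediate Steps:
Function('S')(C) = Mul(Rational(1, 3), C) (Function('S')(C) = Mul(C, Rational(1, 3)) = Mul(Rational(1, 3), C))
Function('Z')(k) = Mul(Rational(1, 3), Pow(2, Rational(1, 2)), Pow(k, Rational(3, 2))) (Function('Z')(k) = Mul(Mul(Rational(1, 3), Pow(Add(k, k), Rational(1, 2))), k) = Mul(Mul(Rational(1, 3), Pow(Mul(2, k), Rational(1, 2))), k) = Mul(Mul(Rational(1, 3), Mul(Pow(2, Rational(1, 2)), Pow(k, Rational(1, 2)))), k) = Mul(Mul(Rational(1, 3), Pow(2, Rational(1, 2)), Pow(k, Rational(1, 2))), k) = Mul(Rational(1, 3), Pow(2, Rational(1, 2)), Pow(k, Rational(3, 2))))
Add(5, Mul(7, Function('Z')(5))) = Add(5, Mul(7, Mul(Rational(1, 3), Pow(2, Rational(1, 2)), Pow(5, Rational(3, 2))))) = Add(5, Mul(7, Mul(Rational(1, 3), Pow(2, Rational(1, 2)), Mul(5, Pow(5, Rational(1, 2)))))) = Add(5, Mul(7, Mul(Rational(5, 3), Pow(10, Rational(1, 2))))) = Add(5, Mul(Rational(35, 3), Pow(10, Rational(1, 2))))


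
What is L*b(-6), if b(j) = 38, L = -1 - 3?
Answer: -152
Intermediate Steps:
L = -4
L*b(-6) = -4*38 = -152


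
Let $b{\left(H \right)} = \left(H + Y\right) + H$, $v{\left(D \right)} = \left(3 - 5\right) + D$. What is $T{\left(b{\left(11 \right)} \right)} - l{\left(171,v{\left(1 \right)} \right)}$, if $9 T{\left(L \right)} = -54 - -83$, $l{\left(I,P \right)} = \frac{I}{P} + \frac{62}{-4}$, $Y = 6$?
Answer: $\frac{3415}{18} \approx 189.72$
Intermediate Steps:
$v{\left(D \right)} = -2 + D$
$b{\left(H \right)} = 6 + 2 H$ ($b{\left(H \right)} = \left(H + 6\right) + H = \left(6 + H\right) + H = 6 + 2 H$)
$l{\left(I,P \right)} = - \frac{31}{2} + \frac{I}{P}$ ($l{\left(I,P \right)} = \frac{I}{P} + 62 \left(- \frac{1}{4}\right) = \frac{I}{P} - \frac{31}{2} = - \frac{31}{2} + \frac{I}{P}$)
$T{\left(L \right)} = \frac{29}{9}$ ($T{\left(L \right)} = \frac{-54 - -83}{9} = \frac{-54 + 83}{9} = \frac{1}{9} \cdot 29 = \frac{29}{9}$)
$T{\left(b{\left(11 \right)} \right)} - l{\left(171,v{\left(1 \right)} \right)} = \frac{29}{9} - \left(- \frac{31}{2} + \frac{171}{-2 + 1}\right) = \frac{29}{9} - \left(- \frac{31}{2} + \frac{171}{-1}\right) = \frac{29}{9} - \left(- \frac{31}{2} + 171 \left(-1\right)\right) = \frac{29}{9} - \left(- \frac{31}{2} - 171\right) = \frac{29}{9} - - \frac{373}{2} = \frac{29}{9} + \frac{373}{2} = \frac{3415}{18}$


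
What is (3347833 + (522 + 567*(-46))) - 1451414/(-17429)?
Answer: 57905347531/17429 ≈ 3.3224e+6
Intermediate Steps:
(3347833 + (522 + 567*(-46))) - 1451414/(-17429) = (3347833 + (522 - 26082)) - 1451414*(-1/17429) = (3347833 - 25560) + 1451414/17429 = 3322273 + 1451414/17429 = 57905347531/17429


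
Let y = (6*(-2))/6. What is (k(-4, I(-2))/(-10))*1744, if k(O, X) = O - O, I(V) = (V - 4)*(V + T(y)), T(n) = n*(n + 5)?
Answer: 0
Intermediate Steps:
y = -2 (y = -12*1/6 = -2)
T(n) = n*(5 + n)
I(V) = (-6 + V)*(-4 + V) (I(V) = (V - 4)*(V - 2*(5 - 2)) = (-4 + V)*(V - 2*3) = (-4 + V)*(V - 6) = (-4 + V)*(-6 + V) = (-6 + V)*(-4 + V))
k(O, X) = 0
(k(-4, I(-2))/(-10))*1744 = (0/(-10))*1744 = (0*(-1/10))*1744 = 0*1744 = 0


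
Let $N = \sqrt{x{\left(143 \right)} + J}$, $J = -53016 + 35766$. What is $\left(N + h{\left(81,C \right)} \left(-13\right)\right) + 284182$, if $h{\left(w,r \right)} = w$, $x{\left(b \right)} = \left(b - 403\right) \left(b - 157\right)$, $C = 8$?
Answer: $283129 + i \sqrt{13610} \approx 2.8313 \cdot 10^{5} + 116.66 i$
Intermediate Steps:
$x{\left(b \right)} = \left(-403 + b\right) \left(-157 + b\right)$
$J = -17250$
$N = i \sqrt{13610}$ ($N = \sqrt{\left(63271 + 143^{2} - 80080\right) - 17250} = \sqrt{\left(63271 + 20449 - 80080\right) - 17250} = \sqrt{3640 - 17250} = \sqrt{-13610} = i \sqrt{13610} \approx 116.66 i$)
$\left(N + h{\left(81,C \right)} \left(-13\right)\right) + 284182 = \left(i \sqrt{13610} + 81 \left(-13\right)\right) + 284182 = \left(i \sqrt{13610} - 1053\right) + 284182 = \left(-1053 + i \sqrt{13610}\right) + 284182 = 283129 + i \sqrt{13610}$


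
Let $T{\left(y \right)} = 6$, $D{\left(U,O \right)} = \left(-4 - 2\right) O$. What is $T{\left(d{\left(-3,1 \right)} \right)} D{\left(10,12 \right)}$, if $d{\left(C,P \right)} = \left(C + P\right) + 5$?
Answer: $-432$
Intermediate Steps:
$d{\left(C,P \right)} = 5 + C + P$
$D{\left(U,O \right)} = - 6 O$
$T{\left(d{\left(-3,1 \right)} \right)} D{\left(10,12 \right)} = 6 \left(\left(-6\right) 12\right) = 6 \left(-72\right) = -432$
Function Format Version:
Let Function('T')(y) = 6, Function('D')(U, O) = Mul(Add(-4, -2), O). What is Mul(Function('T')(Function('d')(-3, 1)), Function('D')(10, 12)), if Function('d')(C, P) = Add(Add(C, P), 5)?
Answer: -432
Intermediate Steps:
Function('d')(C, P) = Add(5, C, P)
Function('D')(U, O) = Mul(-6, O)
Mul(Function('T')(Function('d')(-3, 1)), Function('D')(10, 12)) = Mul(6, Mul(-6, 12)) = Mul(6, -72) = -432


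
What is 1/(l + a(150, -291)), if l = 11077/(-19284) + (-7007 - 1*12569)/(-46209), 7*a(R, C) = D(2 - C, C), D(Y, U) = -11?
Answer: -2079220164/3580837493 ≈ -0.58065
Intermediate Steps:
a(R, C) = -11/7 (a(R, C) = (1/7)*(-11) = -11/7)
l = -44784503/297031452 (l = 11077*(-1/19284) + (-7007 - 12569)*(-1/46209) = -11077/19284 - 19576*(-1/46209) = -11077/19284 + 19576/46209 = -44784503/297031452 ≈ -0.15077)
1/(l + a(150, -291)) = 1/(-44784503/297031452 - 11/7) = 1/(-3580837493/2079220164) = -2079220164/3580837493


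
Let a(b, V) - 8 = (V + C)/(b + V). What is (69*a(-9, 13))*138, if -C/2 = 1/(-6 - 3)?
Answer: 215303/2 ≈ 1.0765e+5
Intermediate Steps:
C = 2/9 (C = -2/(-6 - 3) = -2/(-9) = -2*(-1/9) = 2/9 ≈ 0.22222)
a(b, V) = 8 + (2/9 + V)/(V + b) (a(b, V) = 8 + (V + 2/9)/(b + V) = 8 + (2/9 + V)/(V + b))
(69*a(-9, 13))*138 = (69*((2/9 + 8*(-9) + 9*13)/(13 - 9)))*138 = (69*((2/9 - 72 + 117)/4))*138 = (69*((1/4)*(407/9)))*138 = (69*(407/36))*138 = (9361/12)*138 = 215303/2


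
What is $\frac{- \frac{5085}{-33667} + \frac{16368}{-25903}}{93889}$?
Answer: $- \frac{419344701}{81878371824589} \approx -5.1216 \cdot 10^{-6}$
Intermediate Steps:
$\frac{- \frac{5085}{-33667} + \frac{16368}{-25903}}{93889} = \left(\left(-5085\right) \left(- \frac{1}{33667}\right) + 16368 \left(- \frac{1}{25903}\right)\right) \frac{1}{93889} = \left(\frac{5085}{33667} - \frac{16368}{25903}\right) \frac{1}{93889} = \left(- \frac{419344701}{872076301}\right) \frac{1}{93889} = - \frac{419344701}{81878371824589}$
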